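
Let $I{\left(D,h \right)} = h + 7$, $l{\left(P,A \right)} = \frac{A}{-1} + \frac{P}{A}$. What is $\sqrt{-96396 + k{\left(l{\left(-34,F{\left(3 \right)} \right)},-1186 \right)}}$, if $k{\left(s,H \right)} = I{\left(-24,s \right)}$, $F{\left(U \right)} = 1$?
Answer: $2 i \sqrt{24106} \approx 310.52 i$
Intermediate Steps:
$l{\left(P,A \right)} = - A + \frac{P}{A}$ ($l{\left(P,A \right)} = A \left(-1\right) + \frac{P}{A} = - A + \frac{P}{A}$)
$I{\left(D,h \right)} = 7 + h$
$k{\left(s,H \right)} = 7 + s$
$\sqrt{-96396 + k{\left(l{\left(-34,F{\left(3 \right)} \right)},-1186 \right)}} = \sqrt{-96396 + \left(7 - \left(1 + \frac{34}{1}\right)\right)} = \sqrt{-96396 + \left(7 - 35\right)} = \sqrt{-96396 - 28} = \sqrt{-96424} = 2 i \sqrt{24106}$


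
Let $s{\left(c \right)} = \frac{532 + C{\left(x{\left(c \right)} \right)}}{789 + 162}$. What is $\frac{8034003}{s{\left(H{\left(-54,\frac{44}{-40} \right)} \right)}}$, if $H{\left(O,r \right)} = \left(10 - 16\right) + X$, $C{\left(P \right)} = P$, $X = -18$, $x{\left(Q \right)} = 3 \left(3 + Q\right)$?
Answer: $\frac{7640336853}{469} \approx 1.6291 \cdot 10^{7}$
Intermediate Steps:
$x{\left(Q \right)} = 9 + 3 Q$
$H{\left(O,r \right)} = -24$ ($H{\left(O,r \right)} = \left(10 - 16\right) - 18 = -6 - 18 = -24$)
$s{\left(c \right)} = \frac{541}{951} + \frac{c}{317}$ ($s{\left(c \right)} = \frac{532 + \left(9 + 3 c\right)}{789 + 162} = \frac{541 + 3 c}{951} = \left(541 + 3 c\right) \frac{1}{951} = \frac{541}{951} + \frac{c}{317}$)
$\frac{8034003}{s{\left(H{\left(-54,\frac{44}{-40} \right)} \right)}} = \frac{8034003}{\frac{541}{951} + \frac{1}{317} \left(-24\right)} = \frac{8034003}{\frac{541}{951} - \frac{24}{317}} = \frac{8034003}{\frac{469}{951}} = 8034003 \cdot \frac{951}{469} = \frac{7640336853}{469}$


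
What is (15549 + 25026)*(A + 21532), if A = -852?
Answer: 839091000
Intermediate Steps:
(15549 + 25026)*(A + 21532) = (15549 + 25026)*(-852 + 21532) = 40575*20680 = 839091000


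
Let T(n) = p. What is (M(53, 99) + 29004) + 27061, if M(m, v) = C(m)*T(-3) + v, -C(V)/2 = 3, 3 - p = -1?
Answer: 56140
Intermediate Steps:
p = 4 (p = 3 - 1*(-1) = 3 + 1 = 4)
T(n) = 4
C(V) = -6 (C(V) = -2*3 = -6)
M(m, v) = -24 + v (M(m, v) = -6*4 + v = -24 + v)
(M(53, 99) + 29004) + 27061 = ((-24 + 99) + 29004) + 27061 = (75 + 29004) + 27061 = 29079 + 27061 = 56140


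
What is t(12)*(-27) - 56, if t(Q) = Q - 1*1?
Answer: -353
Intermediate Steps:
t(Q) = -1 + Q (t(Q) = Q - 1 = -1 + Q)
t(12)*(-27) - 56 = (-1 + 12)*(-27) - 56 = 11*(-27) - 56 = -297 - 56 = -353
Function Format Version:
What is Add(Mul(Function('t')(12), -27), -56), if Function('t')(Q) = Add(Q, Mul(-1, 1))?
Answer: -353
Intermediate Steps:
Function('t')(Q) = Add(-1, Q) (Function('t')(Q) = Add(Q, -1) = Add(-1, Q))
Add(Mul(Function('t')(12), -27), -56) = Add(Mul(Add(-1, 12), -27), -56) = Add(Mul(11, -27), -56) = Add(-297, -56) = -353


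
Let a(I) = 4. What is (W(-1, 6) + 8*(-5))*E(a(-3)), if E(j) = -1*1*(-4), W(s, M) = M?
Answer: -136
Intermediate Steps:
E(j) = 4 (E(j) = -1*(-4) = 4)
(W(-1, 6) + 8*(-5))*E(a(-3)) = (6 + 8*(-5))*4 = (6 - 40)*4 = -34*4 = -136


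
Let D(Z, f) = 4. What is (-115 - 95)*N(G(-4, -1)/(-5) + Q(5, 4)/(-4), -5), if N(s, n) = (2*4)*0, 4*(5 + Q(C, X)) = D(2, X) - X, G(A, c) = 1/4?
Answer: 0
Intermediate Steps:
G(A, c) = ¼
Q(C, X) = -4 - X/4 (Q(C, X) = -5 + (4 - X)/4 = -5 + (1 - X/4) = -4 - X/4)
N(s, n) = 0 (N(s, n) = 8*0 = 0)
(-115 - 95)*N(G(-4, -1)/(-5) + Q(5, 4)/(-4), -5) = (-115 - 95)*0 = -210*0 = 0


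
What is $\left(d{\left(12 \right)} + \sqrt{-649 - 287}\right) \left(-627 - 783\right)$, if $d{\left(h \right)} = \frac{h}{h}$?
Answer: $-1410 - 8460 i \sqrt{26} \approx -1410.0 - 43138.0 i$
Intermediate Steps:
$d{\left(h \right)} = 1$
$\left(d{\left(12 \right)} + \sqrt{-649 - 287}\right) \left(-627 - 783\right) = \left(1 + \sqrt{-649 - 287}\right) \left(-627 - 783\right) = \left(1 + \sqrt{-936}\right) \left(-1410\right) = \left(1 + 6 i \sqrt{26}\right) \left(-1410\right) = -1410 - 8460 i \sqrt{26}$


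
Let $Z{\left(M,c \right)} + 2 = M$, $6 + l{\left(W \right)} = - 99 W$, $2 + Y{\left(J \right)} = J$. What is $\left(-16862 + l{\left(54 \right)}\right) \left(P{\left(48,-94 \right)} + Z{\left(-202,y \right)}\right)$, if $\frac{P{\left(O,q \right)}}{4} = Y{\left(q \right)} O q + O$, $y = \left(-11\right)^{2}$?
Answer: $-38487887544$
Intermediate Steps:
$Y{\left(J \right)} = -2 + J$
$y = 121$
$l{\left(W \right)} = -6 - 99 W$
$Z{\left(M,c \right)} = -2 + M$
$P{\left(O,q \right)} = 4 O + 4 O q \left(-2 + q\right)$ ($P{\left(O,q \right)} = 4 \left(\left(-2 + q\right) O q + O\right) = 4 \left(O \left(-2 + q\right) q + O\right) = 4 \left(O q \left(-2 + q\right) + O\right) = 4 \left(O + O q \left(-2 + q\right)\right) = 4 O + 4 O q \left(-2 + q\right)$)
$\left(-16862 + l{\left(54 \right)}\right) \left(P{\left(48,-94 \right)} + Z{\left(-202,y \right)}\right) = \left(-16862 - 5352\right) \left(4 \cdot 48 \left(1 - 94 \left(-2 - 94\right)\right) - 204\right) = \left(-16862 - 5352\right) \left(4 \cdot 48 \left(1 - -9024\right) - 204\right) = \left(-16862 - 5352\right) \left(4 \cdot 48 \left(1 + 9024\right) - 204\right) = - 22214 \left(4 \cdot 48 \cdot 9025 - 204\right) = - 22214 \left(1732800 - 204\right) = \left(-22214\right) 1732596 = -38487887544$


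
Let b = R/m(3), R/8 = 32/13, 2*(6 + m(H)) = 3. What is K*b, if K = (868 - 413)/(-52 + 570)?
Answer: -1280/333 ≈ -3.8438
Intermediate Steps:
m(H) = -9/2 (m(H) = -6 + (½)*3 = -6 + 3/2 = -9/2)
R = 256/13 (R = 8*(32/13) = 256/13 ≈ 19.692)
b = -512/117 (b = 256/(13*(-9/2)) = (256/13)*(-2/9) = -512/117 ≈ -4.3761)
K = 65/74 (K = 455/518 = 455*(1/518) = 65/74 ≈ 0.87838)
K*b = (65/74)*(-512/117) = -1280/333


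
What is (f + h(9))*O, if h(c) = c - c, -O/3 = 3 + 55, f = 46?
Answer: -8004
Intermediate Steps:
O = -174 (O = -3*(3 + 55) = -3*58 = -174)
h(c) = 0
(f + h(9))*O = (46 + 0)*(-174) = 46*(-174) = -8004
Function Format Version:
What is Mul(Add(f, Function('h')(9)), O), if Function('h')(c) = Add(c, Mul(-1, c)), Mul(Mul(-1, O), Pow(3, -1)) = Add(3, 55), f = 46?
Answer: -8004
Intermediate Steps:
O = -174 (O = Mul(-3, Add(3, 55)) = Mul(-3, 58) = -174)
Function('h')(c) = 0
Mul(Add(f, Function('h')(9)), O) = Mul(Add(46, 0), -174) = Mul(46, -174) = -8004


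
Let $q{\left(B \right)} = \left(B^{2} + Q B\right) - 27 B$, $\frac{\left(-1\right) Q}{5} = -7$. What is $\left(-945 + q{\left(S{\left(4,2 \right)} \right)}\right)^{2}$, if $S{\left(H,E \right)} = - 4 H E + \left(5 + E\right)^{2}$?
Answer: $270400$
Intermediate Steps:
$Q = 35$ ($Q = \left(-5\right) \left(-7\right) = 35$)
$S{\left(H,E \right)} = \left(5 + E\right)^{2} - 4 E H$ ($S{\left(H,E \right)} = - 4 E H + \left(5 + E\right)^{2} = \left(5 + E\right)^{2} - 4 E H$)
$q{\left(B \right)} = B^{2} + 8 B$ ($q{\left(B \right)} = \left(B^{2} + 35 B\right) - 27 B = B^{2} + 8 B$)
$\left(-945 + q{\left(S{\left(4,2 \right)} \right)}\right)^{2} = \left(-945 + \left(\left(5 + 2\right)^{2} - 8 \cdot 4\right) \left(8 + \left(\left(5 + 2\right)^{2} - 8 \cdot 4\right)\right)\right)^{2} = \left(-945 + \left(7^{2} - 32\right) \left(8 - \left(32 - 7^{2}\right)\right)\right)^{2} = \left(-945 + \left(49 - 32\right) \left(8 + \left(49 - 32\right)\right)\right)^{2} = \left(-945 + 17 \left(8 + 17\right)\right)^{2} = \left(-945 + 17 \cdot 25\right)^{2} = \left(-945 + 425\right)^{2} = \left(-520\right)^{2} = 270400$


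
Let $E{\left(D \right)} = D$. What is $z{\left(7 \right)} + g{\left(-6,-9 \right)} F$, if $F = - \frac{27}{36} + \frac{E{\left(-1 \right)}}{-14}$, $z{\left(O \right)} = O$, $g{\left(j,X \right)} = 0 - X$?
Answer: $\frac{25}{28} \approx 0.89286$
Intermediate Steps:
$g{\left(j,X \right)} = - X$
$F = - \frac{19}{28}$ ($F = - \frac{27}{36} - \frac{1}{-14} = \left(-27\right) \frac{1}{36} - - \frac{1}{14} = - \frac{3}{4} + \frac{1}{14} = - \frac{19}{28} \approx -0.67857$)
$z{\left(7 \right)} + g{\left(-6,-9 \right)} F = 7 + \left(-1\right) \left(-9\right) \left(- \frac{19}{28}\right) = 7 + 9 \left(- \frac{19}{28}\right) = 7 - \frac{171}{28} = \frac{25}{28}$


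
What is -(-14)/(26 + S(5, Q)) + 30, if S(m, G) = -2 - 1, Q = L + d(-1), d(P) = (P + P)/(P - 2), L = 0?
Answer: 704/23 ≈ 30.609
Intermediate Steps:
d(P) = 2*P/(-2 + P) (d(P) = (2*P)/(-2 + P) = 2*P/(-2 + P))
Q = ⅔ (Q = 0 + 2*(-1)/(-2 - 1) = 0 + 2*(-1)/(-3) = 0 + 2*(-1)*(-⅓) = 0 + ⅔ = ⅔ ≈ 0.66667)
S(m, G) = -3
-(-14)/(26 + S(5, Q)) + 30 = -(-14)/(26 - 3) + 30 = -(-14)/23 + 30 = -14*(-1/23) + 30 = 14/23 + 30 = 704/23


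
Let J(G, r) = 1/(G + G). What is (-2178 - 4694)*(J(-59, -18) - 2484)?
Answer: 1007136268/59 ≈ 1.7070e+7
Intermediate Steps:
J(G, r) = 1/(2*G)
(-2178 - 4694)*(J(-59, -18) - 2484) = (-2178 - 4694)*((½)/(-59) - 2484) = -6872*((½)*(-1/59) - 2484) = -6872*(-1/118 - 2484) = -6872*(-293113/118) = 1007136268/59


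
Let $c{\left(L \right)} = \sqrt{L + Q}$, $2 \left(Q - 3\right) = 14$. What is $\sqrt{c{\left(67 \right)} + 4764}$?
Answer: $\sqrt{4764 + \sqrt{77}} \approx 69.085$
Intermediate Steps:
$Q = 10$ ($Q = 3 + \frac{1}{2} \cdot 14 = 3 + 7 = 10$)
$c{\left(L \right)} = \sqrt{10 + L}$ ($c{\left(L \right)} = \sqrt{L + 10} = \sqrt{10 + L}$)
$\sqrt{c{\left(67 \right)} + 4764} = \sqrt{\sqrt{10 + 67} + 4764} = \sqrt{\sqrt{77} + 4764} = \sqrt{4764 + \sqrt{77}}$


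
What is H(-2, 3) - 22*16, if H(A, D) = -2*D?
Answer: -358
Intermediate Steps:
H(-2, 3) - 22*16 = -2*3 - 22*16 = -6 - 352 = -358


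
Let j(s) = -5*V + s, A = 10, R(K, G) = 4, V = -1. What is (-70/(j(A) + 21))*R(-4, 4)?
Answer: -70/9 ≈ -7.7778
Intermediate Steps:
j(s) = 5 + s (j(s) = -5*(-1) + s = 5 + s)
(-70/(j(A) + 21))*R(-4, 4) = -70/((5 + 10) + 21)*4 = -70/(15 + 21)*4 = -70/36*4 = -70*1/36*4 = -35/18*4 = -70/9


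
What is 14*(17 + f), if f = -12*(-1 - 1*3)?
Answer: 910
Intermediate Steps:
f = 48 (f = -12*(-1 - 3) = -12*(-4) = 48)
14*(17 + f) = 14*(17 + 48) = 14*65 = 910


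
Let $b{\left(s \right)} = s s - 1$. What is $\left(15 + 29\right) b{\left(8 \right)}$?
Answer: $2772$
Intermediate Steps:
$b{\left(s \right)} = -1 + s^{2}$ ($b{\left(s \right)} = s^{2} - 1 = -1 + s^{2}$)
$\left(15 + 29\right) b{\left(8 \right)} = \left(15 + 29\right) \left(-1 + 8^{2}\right) = 44 \left(-1 + 64\right) = 44 \cdot 63 = 2772$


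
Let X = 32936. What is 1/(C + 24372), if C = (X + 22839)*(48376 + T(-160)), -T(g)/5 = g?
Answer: 1/2742815772 ≈ 3.6459e-10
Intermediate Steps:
T(g) = -5*g
C = 2742791400 (C = (32936 + 22839)*(48376 - 5*(-160)) = 55775*(48376 + 800) = 55775*49176 = 2742791400)
1/(C + 24372) = 1/(2742791400 + 24372) = 1/2742815772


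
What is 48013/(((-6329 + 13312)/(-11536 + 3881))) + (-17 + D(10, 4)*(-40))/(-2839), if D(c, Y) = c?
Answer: -1043441771174/19824737 ≈ -52633.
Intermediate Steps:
48013/(((-6329 + 13312)/(-11536 + 3881))) + (-17 + D(10, 4)*(-40))/(-2839) = 48013/(((-6329 + 13312)/(-11536 + 3881))) + (-17 + 10*(-40))/(-2839) = 48013/((6983/(-7655))) + (-17 - 400)*(-1/2839) = 48013/((6983*(-1/7655))) - 417*(-1/2839) = 48013/(-6983/7655) + 417/2839 = 48013*(-7655/6983) + 417/2839 = -367539515/6983 + 417/2839 = -1043441771174/19824737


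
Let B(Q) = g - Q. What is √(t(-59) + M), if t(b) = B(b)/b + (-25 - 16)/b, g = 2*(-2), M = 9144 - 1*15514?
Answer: 2*I*√5543699/59 ≈ 79.814*I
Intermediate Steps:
M = -6370 (M = 9144 - 15514 = -6370)
g = -4
B(Q) = -4 - Q
t(b) = -41/b + (-4 - b)/b (t(b) = (-4 - b)/b + (-25 - 16)/b = (-4 - b)/b - 41/b = -41/b + (-4 - b)/b)
√(t(-59) + M) = √((-45 - 1*(-59))/(-59) - 6370) = √(-(-45 + 59)/59 - 6370) = √(-1/59*14 - 6370) = √(-14/59 - 6370) = √(-375844/59) = 2*I*√5543699/59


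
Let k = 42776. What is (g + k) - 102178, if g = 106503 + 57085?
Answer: 104186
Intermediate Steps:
g = 163588
(g + k) - 102178 = (163588 + 42776) - 102178 = 206364 - 102178 = 104186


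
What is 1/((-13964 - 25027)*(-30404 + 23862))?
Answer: 1/255079122 ≈ 3.9203e-9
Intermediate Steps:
1/((-13964 - 25027)*(-30404 + 23862)) = 1/(-38991*(-6542)) = 1/255079122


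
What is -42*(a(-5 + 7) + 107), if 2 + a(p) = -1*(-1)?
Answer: -4452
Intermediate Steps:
a(p) = -1 (a(p) = -2 - 1*(-1) = -2 + 1 = -1)
-42*(a(-5 + 7) + 107) = -42*(-1 + 107) = -42*106 = -4452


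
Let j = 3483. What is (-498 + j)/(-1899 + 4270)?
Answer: 2985/2371 ≈ 1.2590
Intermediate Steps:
(-498 + j)/(-1899 + 4270) = (-498 + 3483)/(-1899 + 4270) = 2985/2371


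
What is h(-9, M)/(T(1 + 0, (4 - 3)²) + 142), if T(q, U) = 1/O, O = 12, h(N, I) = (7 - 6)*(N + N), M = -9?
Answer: -216/1705 ≈ -0.12669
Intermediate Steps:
h(N, I) = 2*N (h(N, I) = 1*(2*N) = 2*N)
T(q, U) = 1/12
h(-9, M)/(T(1 + 0, (4 - 3)²) + 142) = (2*(-9))/(1/12 + 142) = -18/1705/12 = -18*12/1705 = -216/1705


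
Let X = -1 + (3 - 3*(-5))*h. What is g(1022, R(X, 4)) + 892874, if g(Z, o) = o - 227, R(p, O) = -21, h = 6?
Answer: 892626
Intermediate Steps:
X = 107 (X = -1 + (3 - 3*(-5))*6 = -1 + (3 + 15)*6 = -1 + 18*6 = -1 + 108 = 107)
g(Z, o) = -227 + o
g(1022, R(X, 4)) + 892874 = (-227 - 21) + 892874 = -248 + 892874 = 892626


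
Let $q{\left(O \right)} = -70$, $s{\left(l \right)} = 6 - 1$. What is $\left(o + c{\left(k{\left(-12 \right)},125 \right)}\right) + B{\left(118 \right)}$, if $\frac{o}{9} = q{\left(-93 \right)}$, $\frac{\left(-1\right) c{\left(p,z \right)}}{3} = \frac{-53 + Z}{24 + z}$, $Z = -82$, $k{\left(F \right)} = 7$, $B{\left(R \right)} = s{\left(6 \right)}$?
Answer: $- \frac{92720}{149} \approx -622.28$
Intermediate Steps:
$s{\left(l \right)} = 5$
$B{\left(R \right)} = 5$
$c{\left(p,z \right)} = \frac{405}{24 + z}$ ($c{\left(p,z \right)} = - 3 \frac{-53 - 82}{24 + z} = - 3 \left(- \frac{135}{24 + z}\right) = \frac{405}{24 + z}$)
$o = -630$ ($o = 9 \left(-70\right) = -630$)
$\left(o + c{\left(k{\left(-12 \right)},125 \right)}\right) + B{\left(118 \right)} = \left(-630 + \frac{405}{24 + 125}\right) + 5 = \left(-630 + \frac{405}{149}\right) + 5 = - \frac{93465}{149} + 5 = - \frac{92720}{149}$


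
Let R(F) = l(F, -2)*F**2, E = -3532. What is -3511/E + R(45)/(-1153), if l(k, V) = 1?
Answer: -3104117/4072396 ≈ -0.76223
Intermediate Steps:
R(F) = F**2 (R(F) = 1*F**2 = F**2)
-3511/E + R(45)/(-1153) = -3511/(-3532) + 45**2/(-1153) = -3511*(-1/3532) + 2025*(-1/1153) = 3511/3532 - 2025/1153 = -3104117/4072396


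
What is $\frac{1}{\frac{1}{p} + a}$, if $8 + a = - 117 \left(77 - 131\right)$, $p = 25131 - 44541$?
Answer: $\frac{19410}{122477099} \approx 0.00015848$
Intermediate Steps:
$p = -19410$
$a = 6310$ ($a = -8 - 117 \left(77 - 131\right) = -8 - -6318 = -8 + 6318 = 6310$)
$\frac{1}{\frac{1}{p} + a} = \frac{1}{\frac{1}{-19410} + 6310} = \frac{1}{- \frac{1}{19410} + 6310} = \frac{1}{\frac{122477099}{19410}} = \frac{19410}{122477099}$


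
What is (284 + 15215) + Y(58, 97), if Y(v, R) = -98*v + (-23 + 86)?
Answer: 9878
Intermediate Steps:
Y(v, R) = 63 - 98*v (Y(v, R) = -98*v + 63 = 63 - 98*v)
(284 + 15215) + Y(58, 97) = (284 + 15215) + (63 - 98*58) = 15499 + (63 - 5684) = 15499 - 5621 = 9878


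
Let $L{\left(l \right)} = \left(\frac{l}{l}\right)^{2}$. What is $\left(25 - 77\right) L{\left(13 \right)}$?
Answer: $-52$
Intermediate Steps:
$L{\left(l \right)} = 1$ ($L{\left(l \right)} = 1^{2} = 1$)
$\left(25 - 77\right) L{\left(13 \right)} = \left(25 - 77\right) 1 = \left(-52\right) 1 = -52$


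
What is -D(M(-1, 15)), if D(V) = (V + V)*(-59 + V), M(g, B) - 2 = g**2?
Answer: 336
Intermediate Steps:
M(g, B) = 2 + g**2
D(V) = 2*V*(-59 + V) (D(V) = (2*V)*(-59 + V) = 2*V*(-59 + V))
-D(M(-1, 15)) = -2*(2 + (-1)**2)*(-59 + (2 + (-1)**2)) = -2*(2 + 1)*(-59 + (2 + 1)) = -2*3*(-59 + 3) = -2*3*(-56) = -1*(-336) = 336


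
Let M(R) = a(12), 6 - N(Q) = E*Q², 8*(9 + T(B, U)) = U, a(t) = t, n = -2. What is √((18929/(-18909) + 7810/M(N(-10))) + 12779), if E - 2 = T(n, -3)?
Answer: √2133992334958/12606 ≈ 115.88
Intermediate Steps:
T(B, U) = -9 + U/8
E = -59/8 (E = 2 + (-9 + (⅛)*(-3)) = 2 + (-9 - 3/8) = 2 - 75/8 = -59/8 ≈ -7.3750)
N(Q) = 6 + 59*Q²/8 (N(Q) = 6 - (-59)*Q²/8 = 6 + 59*Q²/8)
M(R) = 12
√((18929/(-18909) + 7810/M(N(-10))) + 12779) = √((18929/(-18909) + 7810/12) + 12779) = √((18929*(-1/18909) + 7810*(1/12)) + 12779) = √((-18929/18909 + 3905/6) + 12779) = √(24575357/37818 + 12779) = √(507851579/37818) = √2133992334958/12606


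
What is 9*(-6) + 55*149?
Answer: 8141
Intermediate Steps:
9*(-6) + 55*149 = -54 + 8195 = 8141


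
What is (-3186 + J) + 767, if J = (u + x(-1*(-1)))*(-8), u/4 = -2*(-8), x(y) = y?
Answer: -2939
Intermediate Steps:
u = 64 (u = 4*(-2*(-8)) = 4*16 = 64)
J = -520 (J = (64 - 1*(-1))*(-8) = (64 + 1)*(-8) = 65*(-8) = -520)
(-3186 + J) + 767 = (-3186 - 520) + 767 = -3706 + 767 = -2939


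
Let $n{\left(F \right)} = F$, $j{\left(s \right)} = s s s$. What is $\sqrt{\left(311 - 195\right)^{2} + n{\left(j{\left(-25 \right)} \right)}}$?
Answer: $3 i \sqrt{241} \approx 46.573 i$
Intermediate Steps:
$j{\left(s \right)} = s^{3}$ ($j{\left(s \right)} = s^{2} s = s^{3}$)
$\sqrt{\left(311 - 195\right)^{2} + n{\left(j{\left(-25 \right)} \right)}} = \sqrt{\left(311 - 195\right)^{2} + \left(-25\right)^{3}} = \sqrt{116^{2} - 15625} = \sqrt{13456 - 15625} = \sqrt{-2169} = 3 i \sqrt{241}$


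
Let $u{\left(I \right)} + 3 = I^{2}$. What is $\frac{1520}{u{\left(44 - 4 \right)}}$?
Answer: $\frac{1520}{1597} \approx 0.95178$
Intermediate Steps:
$u{\left(I \right)} = -3 + I^{2}$
$\frac{1520}{u{\left(44 - 4 \right)}} = \frac{1520}{-3 + \left(44 - 4\right)^{2}} = \frac{1520}{-3 + 40^{2}} = \frac{1520}{-3 + 1600} = \frac{1520}{1597}$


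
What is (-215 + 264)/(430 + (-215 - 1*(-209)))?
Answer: 49/424 ≈ 0.11557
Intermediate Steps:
(-215 + 264)/(430 + (-215 - 1*(-209))) = 49/(430 + (-215 + 209)) = 49/(430 - 6) = 49/424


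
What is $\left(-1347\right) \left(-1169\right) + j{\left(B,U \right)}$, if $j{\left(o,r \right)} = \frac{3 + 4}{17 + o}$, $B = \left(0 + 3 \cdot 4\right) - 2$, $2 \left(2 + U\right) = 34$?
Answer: $\frac{42515368}{27} \approx 1.5746 \cdot 10^{6}$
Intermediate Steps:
$U = 15$ ($U = -2 + \frac{1}{2} \cdot 34 = -2 + 17 = 15$)
$B = 10$ ($B = \left(0 + 12\right) - 2 = 12 - 2 = 10$)
$j{\left(o,r \right)} = \frac{7}{17 + o}$
$\left(-1347\right) \left(-1169\right) + j{\left(B,U \right)} = \left(-1347\right) \left(-1169\right) + \frac{7}{17 + 10} = 1574643 + \frac{7}{27} = \frac{42515368}{27}$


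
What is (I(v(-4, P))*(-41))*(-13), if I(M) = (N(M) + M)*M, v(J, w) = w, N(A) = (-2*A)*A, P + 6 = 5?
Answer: 1599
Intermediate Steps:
P = -1 (P = -6 + 5 = -1)
N(A) = -2*A²
I(M) = M*(M - 2*M²) (I(M) = (-2*M² + M)*M = (M - 2*M²)*M = M*(M - 2*M²))
(I(v(-4, P))*(-41))*(-13) = (((-1)²*(1 - 2*(-1)))*(-41))*(-13) = ((1*(1 + 2))*(-41))*(-13) = ((1*3)*(-41))*(-13) = (3*(-41))*(-13) = -123*(-13) = 1599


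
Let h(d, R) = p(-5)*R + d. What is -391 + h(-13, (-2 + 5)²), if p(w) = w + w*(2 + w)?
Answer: -314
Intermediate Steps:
h(d, R) = d + 10*R (h(d, R) = (-5*(3 - 5))*R + d = (-5*(-2))*R + d = 10*R + d = d + 10*R)
-391 + h(-13, (-2 + 5)²) = -391 + (-13 + 10*(-2 + 5)²) = -391 + (-13 + 10*3²) = -391 + (-13 + 10*9) = -391 + (-13 + 90) = -391 + 77 = -314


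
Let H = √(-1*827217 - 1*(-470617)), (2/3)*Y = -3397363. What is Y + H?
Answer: -10192089/2 + 10*I*√3566 ≈ -5.096e+6 + 597.16*I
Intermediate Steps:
Y = -10192089/2 (Y = (3/2)*(-3397363) = -10192089/2 ≈ -5.0960e+6)
H = 10*I*√3566 (H = √(-827217 + 470617) = √(-356600) = 10*I*√3566 ≈ 597.16*I)
Y + H = -10192089/2 + 10*I*√3566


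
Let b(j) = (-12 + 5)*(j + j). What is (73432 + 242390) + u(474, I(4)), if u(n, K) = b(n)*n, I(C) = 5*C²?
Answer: -2829642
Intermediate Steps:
b(j) = -14*j
u(n, K) = -14*n² (u(n, K) = (-14*n)*n = -14*n²)
(73432 + 242390) + u(474, I(4)) = (73432 + 242390) - 14*474² = 315822 - 14*224676 = 315822 - 3145464 = -2829642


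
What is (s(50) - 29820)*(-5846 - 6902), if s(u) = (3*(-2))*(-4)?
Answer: 379839408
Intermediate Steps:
s(u) = 24 (s(u) = -6*(-4) = 24)
(s(50) - 29820)*(-5846 - 6902) = (24 - 29820)*(-5846 - 6902) = -29796*(-12748) = 379839408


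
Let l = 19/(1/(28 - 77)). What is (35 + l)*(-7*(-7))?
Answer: -43904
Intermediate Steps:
l = -931 (l = 19/(1/(-49)) = 19/(-1/49) = 19*(-49) = -931)
(35 + l)*(-7*(-7)) = (35 - 931)*(-7*(-7)) = -896*49 = -43904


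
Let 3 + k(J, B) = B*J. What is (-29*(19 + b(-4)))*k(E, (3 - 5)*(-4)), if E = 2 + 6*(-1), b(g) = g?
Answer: 15225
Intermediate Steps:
E = -4 (E = 2 - 6 = -4)
k(J, B) = -3 + B*J
(-29*(19 + b(-4)))*k(E, (3 - 5)*(-4)) = (-29*(19 - 4))*(-3 + ((3 - 5)*(-4))*(-4)) = (-29*15)*(-3 - 2*(-4)*(-4)) = -435*(-3 + 8*(-4)) = -435*(-3 - 32) = -435*(-35) = 15225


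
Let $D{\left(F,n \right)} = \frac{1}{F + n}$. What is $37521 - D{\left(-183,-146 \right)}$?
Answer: $\frac{12344410}{329} \approx 37521.0$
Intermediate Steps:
$37521 - D{\left(-183,-146 \right)} = 37521 - \frac{1}{-183 - 146} = 37521 - \frac{1}{-329} = 37521 - - \frac{1}{329} = 37521 + \frac{1}{329} = \frac{12344410}{329}$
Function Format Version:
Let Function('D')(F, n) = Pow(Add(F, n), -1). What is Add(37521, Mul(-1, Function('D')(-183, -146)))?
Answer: Rational(12344410, 329) ≈ 37521.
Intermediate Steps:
Add(37521, Mul(-1, Function('D')(-183, -146))) = Add(37521, Mul(-1, Pow(Add(-183, -146), -1))) = Add(37521, Mul(-1, Pow(-329, -1))) = Add(37521, Mul(-1, Rational(-1, 329))) = Add(37521, Rational(1, 329)) = Rational(12344410, 329)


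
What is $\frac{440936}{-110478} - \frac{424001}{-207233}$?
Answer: $- \frac{22266853805}{11447343687} \approx -1.9452$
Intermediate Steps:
$\frac{440936}{-110478} - \frac{424001}{-207233} = 440936 \left(- \frac{1}{110478}\right) - - \frac{424001}{207233} = - \frac{220468}{55239} + \frac{424001}{207233} = - \frac{22266853805}{11447343687}$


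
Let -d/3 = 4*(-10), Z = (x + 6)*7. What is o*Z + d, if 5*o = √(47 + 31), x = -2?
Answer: 120 + 28*√78/5 ≈ 169.46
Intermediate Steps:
Z = 28 (Z = (-2 + 6)*7 = 4*7 = 28)
d = 120 (d = -12*(-10) = -3*(-40) = 120)
o = √78/5 (o = √(47 + 31)/5 = √78/5 ≈ 1.7664)
o*Z + d = (√78/5)*28 + 120 = 28*√78/5 + 120 = 120 + 28*√78/5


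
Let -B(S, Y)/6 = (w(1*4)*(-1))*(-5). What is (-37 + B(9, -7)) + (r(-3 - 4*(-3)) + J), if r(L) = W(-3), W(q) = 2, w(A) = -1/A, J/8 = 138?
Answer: 2153/2 ≈ 1076.5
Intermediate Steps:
J = 1104 (J = 8*138 = 1104)
r(L) = 2
B(S, Y) = 15/2 (B(S, Y) = -6*-1/(1*4)*(-1)*(-5) = -6*-1/4*(-1)*(-5) = -6*-1*1/4*(-1)*(-5) = -6*(-1/4*(-1))*(-5) = -3*(-5)/2 = -6*(-5/4) = 15/2)
(-37 + B(9, -7)) + (r(-3 - 4*(-3)) + J) = (-37 + 15/2) + (2 + 1104) = -59/2 + 1106 = 2153/2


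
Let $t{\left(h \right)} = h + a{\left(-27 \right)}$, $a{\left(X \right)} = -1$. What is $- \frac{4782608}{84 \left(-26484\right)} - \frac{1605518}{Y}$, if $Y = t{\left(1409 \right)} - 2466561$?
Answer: $\frac{960099106927}{342757338273} \approx 2.8011$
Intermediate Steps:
$t{\left(h \right)} = -1 + h$ ($t{\left(h \right)} = h - 1 = -1 + h$)
$Y = -2465153$ ($Y = \left(-1 + 1409\right) - 2466561 = 1408 - 2466561 = -2465153$)
$- \frac{4782608}{84 \left(-26484\right)} - \frac{1605518}{Y} = - \frac{4782608}{84 \left(-26484\right)} - \frac{1605518}{-2465153} = - \frac{4782608}{-2224656} - - \frac{1605518}{2465153} = \left(-4782608\right) \left(- \frac{1}{2224656}\right) + \frac{1605518}{2465153} = \frac{298913}{139041} + \frac{1605518}{2465153} = \frac{960099106927}{342757338273}$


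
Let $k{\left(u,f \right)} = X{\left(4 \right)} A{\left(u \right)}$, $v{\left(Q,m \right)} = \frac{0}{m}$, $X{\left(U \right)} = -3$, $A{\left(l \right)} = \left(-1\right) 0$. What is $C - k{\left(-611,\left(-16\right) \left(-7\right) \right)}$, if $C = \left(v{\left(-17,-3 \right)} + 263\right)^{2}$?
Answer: $69169$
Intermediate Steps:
$A{\left(l \right)} = 0$
$v{\left(Q,m \right)} = 0$
$C = 69169$ ($C = \left(0 + 263\right)^{2} = 263^{2} = 69169$)
$k{\left(u,f \right)} = 0$ ($k{\left(u,f \right)} = \left(-3\right) 0 = 0$)
$C - k{\left(-611,\left(-16\right) \left(-7\right) \right)} = 69169 - 0 = 69169 + 0 = 69169$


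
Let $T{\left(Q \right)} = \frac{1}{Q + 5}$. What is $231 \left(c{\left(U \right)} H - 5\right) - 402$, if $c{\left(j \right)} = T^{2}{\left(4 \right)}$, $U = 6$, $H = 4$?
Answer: $- \frac{41731}{27} \approx -1545.6$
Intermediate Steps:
$T{\left(Q \right)} = \frac{1}{5 + Q}$
$c{\left(j \right)} = \frac{1}{81}$ ($c{\left(j \right)} = \left(\frac{1}{5 + 4}\right)^{2} = \left(\frac{1}{9}\right)^{2} = \frac{1}{81}$)
$231 \left(c{\left(U \right)} H - 5\right) - 402 = 231 \left(\frac{1}{81} \cdot 4 - 5\right) - 402 = 231 \left(\frac{4}{81} - 5\right) - 402 = 231 \left(- \frac{401}{81}\right) - 402 = - \frac{30877}{27} - 402 = - \frac{41731}{27}$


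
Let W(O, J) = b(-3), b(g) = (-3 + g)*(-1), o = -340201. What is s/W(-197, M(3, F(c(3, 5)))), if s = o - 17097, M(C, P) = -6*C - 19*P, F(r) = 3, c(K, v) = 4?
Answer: -178649/3 ≈ -59550.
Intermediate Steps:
b(g) = 3 - g
M(C, P) = -19*P - 6*C
W(O, J) = 6 (W(O, J) = 3 - 1*(-3) = 3 + 3 = 6)
s = -357298 (s = -340201 - 17097 = -357298)
s/W(-197, M(3, F(c(3, 5)))) = -357298/6 = -357298*⅙ = -178649/3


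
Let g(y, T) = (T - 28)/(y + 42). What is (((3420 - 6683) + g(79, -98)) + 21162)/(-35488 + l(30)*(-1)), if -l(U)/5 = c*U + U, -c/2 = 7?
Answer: -2165653/4529998 ≈ -0.47807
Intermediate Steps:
g(y, T) = (-28 + T)/(42 + y)
c = -14 (c = -2*7 = -14)
l(U) = 65*U (l(U) = -5*(-14*U + U) = -(-65)*U = 65*U)
(((3420 - 6683) + g(79, -98)) + 21162)/(-35488 + l(30)*(-1)) = (((3420 - 6683) + (-28 - 98)/(42 + 79)) + 21162)/(-35488 + (65*30)*(-1)) = ((-3263 - 126/121) + 21162)/(-35488 + 1950*(-1)) = ((-3263 + (1/121)*(-126)) + 21162)/(-35488 - 1950) = ((-3263 - 126/121) + 21162)/(-37438) = (-394949/121 + 21162)*(-1/37438) = (2165653/121)*(-1/37438) = -2165653/4529998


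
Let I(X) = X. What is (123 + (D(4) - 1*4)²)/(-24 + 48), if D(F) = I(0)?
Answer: 139/24 ≈ 5.7917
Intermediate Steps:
D(F) = 0
(123 + (D(4) - 1*4)²)/(-24 + 48) = (123 + (0 - 1*4)²)/(-24 + 48) = (123 + (0 - 4)²)/24 = (123 + (-4)²)*(1/24) = (123 + 16)*(1/24) = 139*(1/24) = 139/24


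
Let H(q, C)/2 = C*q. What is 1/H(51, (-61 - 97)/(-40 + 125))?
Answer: -5/948 ≈ -0.0052743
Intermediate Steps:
H(q, C) = 2*C*q (H(q, C) = 2*(C*q) = 2*C*q)
1/H(51, (-61 - 97)/(-40 + 125)) = 1/(2*((-61 - 97)/(-40 + 125))*51) = 1/(2*(-158/85)*51) = 1/(-948/5) = -5/948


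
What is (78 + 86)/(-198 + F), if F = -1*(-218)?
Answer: 41/5 ≈ 8.2000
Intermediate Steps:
F = 218
(78 + 86)/(-198 + F) = (78 + 86)/(-198 + 218) = 164/20 = 164*(1/20) = 41/5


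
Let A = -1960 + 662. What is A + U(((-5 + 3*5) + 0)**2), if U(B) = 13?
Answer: -1285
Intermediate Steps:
A = -1298
A + U(((-5 + 3*5) + 0)**2) = -1298 + 13 = -1285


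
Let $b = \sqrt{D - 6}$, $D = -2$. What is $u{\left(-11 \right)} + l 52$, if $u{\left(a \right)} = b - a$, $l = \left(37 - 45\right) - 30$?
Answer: $-1965 + 2 i \sqrt{2} \approx -1965.0 + 2.8284 i$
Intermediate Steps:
$b = 2 i \sqrt{2}$ ($b = \sqrt{-2 - 6} = \sqrt{-8} = 2 i \sqrt{2} \approx 2.8284 i$)
$l = -38$ ($l = -8 - 30 = -38$)
$u{\left(a \right)} = - a + 2 i \sqrt{2}$ ($u{\left(a \right)} = 2 i \sqrt{2} - a = - a + 2 i \sqrt{2}$)
$u{\left(-11 \right)} + l 52 = \left(\left(-1\right) \left(-11\right) + 2 i \sqrt{2}\right) - 1976 = \left(11 + 2 i \sqrt{2}\right) - 1976 = -1965 + 2 i \sqrt{2}$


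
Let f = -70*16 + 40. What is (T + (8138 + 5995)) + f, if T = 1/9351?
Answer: 122058604/9351 ≈ 13053.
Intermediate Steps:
f = -1080 (f = -1120 + 40 = -1080)
T = 1/9351 ≈ 0.00010694
(T + (8138 + 5995)) + f = (1/9351 + (8138 + 5995)) - 1080 = (1/9351 + 14133) - 1080 = 132157684/9351 - 1080 = 122058604/9351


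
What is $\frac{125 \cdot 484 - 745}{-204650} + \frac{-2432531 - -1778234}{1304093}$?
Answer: $- \frac{6052227379}{7625218070} \approx -0.79371$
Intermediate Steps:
$\frac{125 \cdot 484 - 745}{-204650} + \frac{-2432531 - -1778234}{1304093} = \left(60500 - 745\right) \left(- \frac{1}{204650}\right) + \left(-2432531 + 1778234\right) \frac{1}{1304093} = 59755 \left(- \frac{1}{204650}\right) - \frac{93471}{186299} = - \frac{11951}{40930} - \frac{93471}{186299} = - \frac{6052227379}{7625218070}$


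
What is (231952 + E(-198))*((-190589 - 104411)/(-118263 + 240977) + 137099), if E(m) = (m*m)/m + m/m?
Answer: 1949485015794465/61357 ≈ 3.1773e+10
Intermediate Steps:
E(m) = 1 + m (E(m) = m**2/m + 1 = m + 1 = 1 + m)
(231952 + E(-198))*((-190589 - 104411)/(-118263 + 240977) + 137099) = (231952 + (1 - 198))*((-190589 - 104411)/(-118263 + 240977) + 137099) = (231952 - 197)*(-295000/122714 + 137099) = 231755*(-295000*1/122714 + 137099) = 231755*(-147500/61357 + 137099) = 231755*(8411835843/61357) = 1949485015794465/61357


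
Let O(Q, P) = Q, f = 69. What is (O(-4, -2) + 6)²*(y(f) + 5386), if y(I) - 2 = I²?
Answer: 40596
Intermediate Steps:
y(I) = 2 + I²
(O(-4, -2) + 6)²*(y(f) + 5386) = (-4 + 6)²*((2 + 69²) + 5386) = 2²*((2 + 4761) + 5386) = 4*(4763 + 5386) = 4*10149 = 40596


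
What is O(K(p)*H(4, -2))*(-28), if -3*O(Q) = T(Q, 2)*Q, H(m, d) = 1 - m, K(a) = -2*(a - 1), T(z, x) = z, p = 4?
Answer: 3024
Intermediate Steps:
K(a) = 2 - 2*a (K(a) = -2*(-1 + a) = 2 - 2*a)
O(Q) = -Q**2/3 (O(Q) = -Q*Q/3 = -Q**2/3)
O(K(p)*H(4, -2))*(-28) = -(1 - 1*4)**2*(2 - 2*4)**2/3*(-28) = -(1 - 4)**2*(2 - 8)**2/3*(-28) = -(-6*(-3))**2/3*(-28) = -1/3*18**2*(-28) = -1/3*324*(-28) = -108*(-28) = 3024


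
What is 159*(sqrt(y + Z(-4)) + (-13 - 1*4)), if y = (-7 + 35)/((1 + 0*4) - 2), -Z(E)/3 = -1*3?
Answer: -2703 + 159*I*sqrt(19) ≈ -2703.0 + 693.06*I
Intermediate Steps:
Z(E) = 9 (Z(E) = -(-3)*3 = -3*(-3) = 9)
y = -28 (y = 28/((1 + 0) - 2) = 28/(1 - 2) = 28/(-1) = 28*(-1) = -28)
159*(sqrt(y + Z(-4)) + (-13 - 1*4)) = 159*(sqrt(-28 + 9) + (-13 - 1*4)) = 159*(sqrt(-19) + (-13 - 4)) = 159*(I*sqrt(19) - 17) = 159*(-17 + I*sqrt(19)) = -2703 + 159*I*sqrt(19)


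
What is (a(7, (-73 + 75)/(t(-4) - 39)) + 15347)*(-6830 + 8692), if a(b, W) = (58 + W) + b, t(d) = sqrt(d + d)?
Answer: 43877787940/1529 - 7448*I*sqrt(2)/1529 ≈ 2.8697e+7 - 6.8889*I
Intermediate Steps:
t(d) = sqrt(2)*sqrt(d) (t(d) = sqrt(2*d) = sqrt(2)*sqrt(d))
a(b, W) = 58 + W + b
(a(7, (-73 + 75)/(t(-4) - 39)) + 15347)*(-6830 + 8692) = ((58 + (-73 + 75)/(sqrt(2)*sqrt(-4) - 39) + 7) + 15347)*(-6830 + 8692) = ((58 + 2/(sqrt(2)*(2*I) - 39) + 7) + 15347)*1862 = ((58 + 2/(2*I*sqrt(2) - 39) + 7) + 15347)*1862 = ((58 + 2/(-39 + 2*I*sqrt(2)) + 7) + 15347)*1862 = ((65 + 2/(-39 + 2*I*sqrt(2))) + 15347)*1862 = (15412 + 2/(-39 + 2*I*sqrt(2)))*1862 = 28697144 + 3724/(-39 + 2*I*sqrt(2))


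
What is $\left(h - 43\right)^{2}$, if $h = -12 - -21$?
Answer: $1156$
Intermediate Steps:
$h = 9$ ($h = -12 + 21 = 9$)
$\left(h - 43\right)^{2} = \left(9 - 43\right)^{2} = \left(-34\right)^{2} = 1156$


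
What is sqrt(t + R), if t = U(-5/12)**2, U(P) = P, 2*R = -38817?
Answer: I*sqrt(2794799)/12 ≈ 139.31*I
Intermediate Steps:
R = -38817/2 (R = (1/2)*(-38817) = -38817/2 ≈ -19409.)
t = 25/144 (t = (-5/12)**2 = 25/144 ≈ 0.17361)
sqrt(t + R) = sqrt(25/144 - 38817/2) = sqrt(-2794799/144) = I*sqrt(2794799)/12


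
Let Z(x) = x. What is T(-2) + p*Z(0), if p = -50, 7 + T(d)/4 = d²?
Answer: -12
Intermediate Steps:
T(d) = -28 + 4*d²
T(-2) + p*Z(0) = (-28 + 4*(-2)²) - 50*0 = (-28 + 4*4) + 0 = (-28 + 16) + 0 = -12 + 0 = -12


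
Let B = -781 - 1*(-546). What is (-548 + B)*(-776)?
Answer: 607608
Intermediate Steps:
B = -235 (B = -781 + 546 = -235)
(-548 + B)*(-776) = (-548 - 235)*(-776) = -783*(-776) = 607608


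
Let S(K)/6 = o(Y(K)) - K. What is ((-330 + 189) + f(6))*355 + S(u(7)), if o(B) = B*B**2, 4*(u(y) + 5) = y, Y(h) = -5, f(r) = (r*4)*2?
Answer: -67491/2 ≈ -33746.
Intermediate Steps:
f(r) = 8*r (f(r) = (4*r)*2 = 8*r)
u(y) = -5 + y/4
o(B) = B**3
S(K) = -750 - 6*K (S(K) = 6*((-5)**3 - K) = 6*(-125 - K) = -750 - 6*K)
((-330 + 189) + f(6))*355 + S(u(7)) = ((-330 + 189) + 8*6)*355 + (-750 - 6*(-5 + (1/4)*7)) = (-141 + 48)*355 + (-750 - 6*(-5 + 7/4)) = -93*355 + (-750 - 6*(-13/4)) = -33015 + (-750 + 39/2) = -33015 - 1461/2 = -67491/2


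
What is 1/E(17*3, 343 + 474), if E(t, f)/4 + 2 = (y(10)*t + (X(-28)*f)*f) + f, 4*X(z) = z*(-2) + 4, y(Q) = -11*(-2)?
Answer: 1/40057088 ≈ 2.4964e-8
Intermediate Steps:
y(Q) = 22
X(z) = 1 - z/2 (X(z) = (z*(-2) + 4)/4 = (-2*z + 4)/4 = (4 - 2*z)/4 = 1 - z/2)
E(t, f) = -8 + 4*f + 60*f**2 + 88*t (E(t, f) = -8 + 4*((22*t + ((1 - 1/2*(-28))*f)*f) + f) = -8 + 4*((22*t + ((1 + 14)*f)*f) + f) = -8 + 4*((22*t + (15*f)*f) + f) = -8 + 4*((22*t + 15*f**2) + f) = -8 + 4*((15*f**2 + 22*t) + f) = -8 + 4*(f + 15*f**2 + 22*t) = -8 + (4*f + 60*f**2 + 88*t) = -8 + 4*f + 60*f**2 + 88*t)
1/E(17*3, 343 + 474) = 1/(-8 + 4*(343 + 474) + 60*(343 + 474)**2 + 88*(17*3)) = 1/(-8 + 4*817 + 60*817**2 + 88*51) = 1/(-8 + 3268 + 60*667489 + 4488) = 1/(-8 + 3268 + 40049340 + 4488) = 1/40057088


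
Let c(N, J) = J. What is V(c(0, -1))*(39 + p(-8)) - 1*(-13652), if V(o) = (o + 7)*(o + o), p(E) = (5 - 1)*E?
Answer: 13568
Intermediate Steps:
p(E) = 4*E
V(o) = 2*o*(7 + o) (V(o) = (7 + o)*(2*o) = 2*o*(7 + o))
V(c(0, -1))*(39 + p(-8)) - 1*(-13652) = (2*(-1)*(7 - 1))*(39 + 4*(-8)) - 1*(-13652) = (2*(-1)*6)*(39 - 32) + 13652 = -12*7 + 13652 = -84 + 13652 = 13568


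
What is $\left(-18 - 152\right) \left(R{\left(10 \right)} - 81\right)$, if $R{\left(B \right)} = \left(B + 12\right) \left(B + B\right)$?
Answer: $-61030$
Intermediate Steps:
$R{\left(B \right)} = 2 B \left(12 + B\right)$ ($R{\left(B \right)} = \left(12 + B\right) 2 B = 2 B \left(12 + B\right)$)
$\left(-18 - 152\right) \left(R{\left(10 \right)} - 81\right) = \left(-18 - 152\right) \left(2 \cdot 10 \left(12 + 10\right) - 81\right) = - 170 \left(2 \cdot 10 \cdot 22 - 81\right) = - 170 \left(440 - 81\right) = \left(-170\right) 359 = -61030$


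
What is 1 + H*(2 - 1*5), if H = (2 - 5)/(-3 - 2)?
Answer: -4/5 ≈ -0.80000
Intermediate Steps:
H = 3/5 (H = -3/(-5) = -3*(-1/5) = 3/5 ≈ 0.60000)
1 + H*(2 - 1*5) = 1 + 3*(2 - 1*5)/5 = 1 + 3*(2 - 5)/5 = 1 + (3/5)*(-3) = 1 - 9/5 = -4/5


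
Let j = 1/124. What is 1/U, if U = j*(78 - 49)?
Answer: 124/29 ≈ 4.2759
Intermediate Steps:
j = 1/124 ≈ 0.0080645
U = 29/124 (U = (78 - 49)/124 = (1/124)*29 = 29/124 ≈ 0.23387)
1/U = 1/(29/124) = 124/29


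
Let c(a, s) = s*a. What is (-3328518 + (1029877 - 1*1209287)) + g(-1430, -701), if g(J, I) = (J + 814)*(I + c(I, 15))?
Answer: 3401128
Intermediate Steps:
c(a, s) = a*s
g(J, I) = 16*I*(814 + J) (g(J, I) = (J + 814)*(I + I*15) = (814 + J)*(I + 15*I) = (814 + J)*(16*I) = 16*I*(814 + J))
(-3328518 + (1029877 - 1*1209287)) + g(-1430, -701) = (-3328518 + (1029877 - 1*1209287)) + 16*(-701)*(814 - 1430) = (-3328518 + (1029877 - 1209287)) + 16*(-701)*(-616) = (-3328518 - 179410) + 6909056 = -3507928 + 6909056 = 3401128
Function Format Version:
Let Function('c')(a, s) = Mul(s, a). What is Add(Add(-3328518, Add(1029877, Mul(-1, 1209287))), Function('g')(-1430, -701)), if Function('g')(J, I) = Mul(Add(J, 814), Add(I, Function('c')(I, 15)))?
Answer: 3401128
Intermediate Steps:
Function('c')(a, s) = Mul(a, s)
Function('g')(J, I) = Mul(16, I, Add(814, J)) (Function('g')(J, I) = Mul(Add(J, 814), Add(I, Mul(I, 15))) = Mul(Add(814, J), Add(I, Mul(15, I))) = Mul(Add(814, J), Mul(16, I)) = Mul(16, I, Add(814, J)))
Add(Add(-3328518, Add(1029877, Mul(-1, 1209287))), Function('g')(-1430, -701)) = Add(Add(-3328518, Add(1029877, Mul(-1, 1209287))), Mul(16, -701, Add(814, -1430))) = Add(Add(-3328518, Add(1029877, -1209287)), Mul(16, -701, -616)) = Add(Add(-3328518, -179410), 6909056) = Add(-3507928, 6909056) = 3401128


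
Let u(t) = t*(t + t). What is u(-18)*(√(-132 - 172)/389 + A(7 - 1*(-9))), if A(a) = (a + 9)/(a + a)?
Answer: 2025/4 + 2592*I*√19/389 ≈ 506.25 + 29.044*I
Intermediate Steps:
u(t) = 2*t² (u(t) = t*(2*t) = 2*t²)
A(a) = (9 + a)/(2*a) (A(a) = (9 + a)/((2*a)) = (9 + a)*(1/(2*a)) = (9 + a)/(2*a))
u(-18)*(√(-132 - 172)/389 + A(7 - 1*(-9))) = (2*(-18)²)*(√(-132 - 172)/389 + (9 + (7 - 1*(-9)))/(2*(7 - 1*(-9)))) = (2*324)*(√(-304)*(1/389) + (9 + (7 + 9))/(2*(7 + 9))) = 648*((4*I*√19)*(1/389) + (½)*(9 + 16)/16) = 648*(4*I*√19/389 + (½)*(1/16)*25) = 648*(4*I*√19/389 + 25/32) = 648*(25/32 + 4*I*√19/389) = 2025/4 + 2592*I*√19/389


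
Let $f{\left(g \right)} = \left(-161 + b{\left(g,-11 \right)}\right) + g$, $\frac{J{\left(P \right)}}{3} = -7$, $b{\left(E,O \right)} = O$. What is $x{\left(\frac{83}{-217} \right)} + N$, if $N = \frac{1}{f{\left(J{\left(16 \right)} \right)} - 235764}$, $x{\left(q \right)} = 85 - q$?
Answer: $\frac{4371811079}{51202669} \approx 85.382$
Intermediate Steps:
$J{\left(P \right)} = -21$ ($J{\left(P \right)} = 3 \left(-7\right) = -21$)
$f{\left(g \right)} = -172 + g$ ($f{\left(g \right)} = \left(-161 - 11\right) + g = -172 + g$)
$N = - \frac{1}{235957}$ ($N = \frac{1}{\left(-172 - 21\right) - 235764} = \frac{1}{-193 - 235764} = \frac{1}{-235957} = - \frac{1}{235957} \approx -4.2381 \cdot 10^{-6}$)
$x{\left(\frac{83}{-217} \right)} + N = \left(85 - \frac{83}{-217}\right) - \frac{1}{235957} = \left(85 - 83 \left(- \frac{1}{217}\right)\right) - \frac{1}{235957} = \left(85 - - \frac{83}{217}\right) - \frac{1}{235957} = \left(85 + \frac{83}{217}\right) - \frac{1}{235957} = \frac{18528}{217} - \frac{1}{235957} = \frac{4371811079}{51202669}$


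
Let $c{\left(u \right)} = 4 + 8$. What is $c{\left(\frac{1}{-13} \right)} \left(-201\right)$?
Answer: $-2412$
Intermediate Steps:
$c{\left(u \right)} = 12$
$c{\left(\frac{1}{-13} \right)} \left(-201\right) = 12 \left(-201\right) = -2412$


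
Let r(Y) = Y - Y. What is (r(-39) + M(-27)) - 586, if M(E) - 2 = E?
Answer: -611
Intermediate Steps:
r(Y) = 0
M(E) = 2 + E
(r(-39) + M(-27)) - 586 = (0 + (2 - 27)) - 586 = (0 - 25) - 586 = -25 - 586 = -611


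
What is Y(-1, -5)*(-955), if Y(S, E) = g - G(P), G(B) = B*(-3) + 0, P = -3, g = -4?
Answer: 12415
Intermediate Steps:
G(B) = -3*B (G(B) = -3*B + 0 = -3*B)
Y(S, E) = -13 (Y(S, E) = -4 - (-3)*(-3) = -4 - 1*9 = -4 - 9 = -13)
Y(-1, -5)*(-955) = -13*(-955) = 12415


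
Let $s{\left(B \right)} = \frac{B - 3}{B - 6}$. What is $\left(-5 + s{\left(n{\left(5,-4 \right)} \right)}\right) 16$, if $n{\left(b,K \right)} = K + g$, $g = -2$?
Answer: $-68$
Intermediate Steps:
$n{\left(b,K \right)} = -2 + K$ ($n{\left(b,K \right)} = K - 2 = -2 + K$)
$s{\left(B \right)} = \frac{-3 + B}{-6 + B}$
$\left(-5 + s{\left(n{\left(5,-4 \right)} \right)}\right) 16 = \left(-5 + \frac{-3 - 6}{-6 - 6}\right) 16 = \left(-5 + \frac{1}{-12} \left(-9\right)\right) 16 = \left(-5 - - \frac{3}{4}\right) 16 = \left(-5 + \frac{3}{4}\right) 16 = \left(- \frac{17}{4}\right) 16 = -68$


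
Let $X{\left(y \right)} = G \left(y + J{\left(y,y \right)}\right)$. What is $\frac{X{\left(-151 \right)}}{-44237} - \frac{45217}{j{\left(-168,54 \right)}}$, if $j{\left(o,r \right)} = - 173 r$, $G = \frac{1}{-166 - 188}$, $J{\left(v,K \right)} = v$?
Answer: $\frac{118015131097}{24382461186} \approx 4.8402$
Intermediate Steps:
$G = - \frac{1}{354}$ ($G = \frac{1}{-354} = - \frac{1}{354} \approx -0.0028249$)
$X{\left(y \right)} = - \frac{y}{177}$ ($X{\left(y \right)} = - \frac{y + y}{354} = - \frac{2 y}{354} = - \frac{y}{177}$)
$\frac{X{\left(-151 \right)}}{-44237} - \frac{45217}{j{\left(-168,54 \right)}} = \frac{\left(- \frac{1}{177}\right) \left(-151\right)}{-44237} - \frac{45217}{\left(-173\right) 54} = \frac{151}{177} \left(- \frac{1}{44237}\right) - \frac{45217}{-9342} = - \frac{151}{7829949} - - \frac{45217}{9342} = - \frac{151}{7829949} + \frac{45217}{9342} = \frac{118015131097}{24382461186}$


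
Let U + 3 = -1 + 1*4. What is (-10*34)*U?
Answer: 0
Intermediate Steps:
U = 0 (U = -3 + (-1 + 1*4) = -3 + (-1 + 4) = -3 + 3 = 0)
(-10*34)*U = -10*34*0 = -340*0 = 0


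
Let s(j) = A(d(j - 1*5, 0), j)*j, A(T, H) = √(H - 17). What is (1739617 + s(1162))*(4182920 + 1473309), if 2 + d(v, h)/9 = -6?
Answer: 9839672124293 + 6572538098*√1145 ≈ 1.0062e+13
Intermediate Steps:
d(v, h) = -72 (d(v, h) = -18 + 9*(-6) = -18 - 54 = -72)
A(T, H) = √(-17 + H)
s(j) = j*√(-17 + j) (s(j) = √(-17 + j)*j = j*√(-17 + j))
(1739617 + s(1162))*(4182920 + 1473309) = (1739617 + 1162*√(-17 + 1162))*(4182920 + 1473309) = (1739617 + 1162*√1145)*5656229 = 9839672124293 + 6572538098*√1145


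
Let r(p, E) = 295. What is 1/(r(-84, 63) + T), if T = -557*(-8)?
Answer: 1/4751 ≈ 0.00021048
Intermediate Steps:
T = 4456
1/(r(-84, 63) + T) = 1/(295 + 4456) = 1/4751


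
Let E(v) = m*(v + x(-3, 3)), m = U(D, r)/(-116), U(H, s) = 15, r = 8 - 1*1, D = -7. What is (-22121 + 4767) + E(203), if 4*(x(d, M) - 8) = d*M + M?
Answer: -4032413/232 ≈ -17381.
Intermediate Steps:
r = 7 (r = 8 - 1 = 7)
x(d, M) = 8 + M/4 + M*d/4 (x(d, M) = 8 + (d*M + M)/4 = 8 + (M*d + M)/4 = 8 + (M + M*d)/4 = 8 + (M/4 + M*d/4) = 8 + M/4 + M*d/4)
m = -15/116 (m = 15/(-116) = 15*(-1/116) = -15/116 ≈ -0.12931)
E(v) = -195/232 - 15*v/116 (E(v) = -15*(v + (8 + (¼)*3 + (¼)*3*(-3)))/116 = -15*(v + (8 + ¾ - 9/4))/116 = -15*(v + 13/2)/116 = -15*(13/2 + v)/116 = -195/232 - 15*v/116)
(-22121 + 4767) + E(203) = (-22121 + 4767) + (-195/232 - 15/116*203) = -17354 + (-195/232 - 105/4) = -17354 - 6285/232 = -4032413/232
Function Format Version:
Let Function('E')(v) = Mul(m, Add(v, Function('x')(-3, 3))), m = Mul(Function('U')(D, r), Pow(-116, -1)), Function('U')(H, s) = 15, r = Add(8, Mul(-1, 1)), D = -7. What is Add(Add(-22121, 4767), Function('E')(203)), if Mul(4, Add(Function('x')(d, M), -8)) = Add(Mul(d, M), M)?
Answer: Rational(-4032413, 232) ≈ -17381.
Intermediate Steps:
r = 7 (r = Add(8, -1) = 7)
Function('x')(d, M) = Add(8, Mul(Rational(1, 4), M), Mul(Rational(1, 4), M, d)) (Function('x')(d, M) = Add(8, Mul(Rational(1, 4), Add(Mul(d, M), M))) = Add(8, Mul(Rational(1, 4), Add(Mul(M, d), M))) = Add(8, Mul(Rational(1, 4), Add(M, Mul(M, d)))) = Add(8, Add(Mul(Rational(1, 4), M), Mul(Rational(1, 4), M, d))) = Add(8, Mul(Rational(1, 4), M), Mul(Rational(1, 4), M, d)))
m = Rational(-15, 116) (m = Mul(15, Pow(-116, -1)) = Mul(15, Rational(-1, 116)) = Rational(-15, 116) ≈ -0.12931)
Function('E')(v) = Add(Rational(-195, 232), Mul(Rational(-15, 116), v)) (Function('E')(v) = Mul(Rational(-15, 116), Add(v, Add(8, Mul(Rational(1, 4), 3), Mul(Rational(1, 4), 3, -3)))) = Mul(Rational(-15, 116), Add(v, Add(8, Rational(3, 4), Rational(-9, 4)))) = Mul(Rational(-15, 116), Add(v, Rational(13, 2))) = Mul(Rational(-15, 116), Add(Rational(13, 2), v)) = Add(Rational(-195, 232), Mul(Rational(-15, 116), v)))
Add(Add(-22121, 4767), Function('E')(203)) = Add(Add(-22121, 4767), Add(Rational(-195, 232), Mul(Rational(-15, 116), 203))) = Add(-17354, Add(Rational(-195, 232), Rational(-105, 4))) = Add(-17354, Rational(-6285, 232)) = Rational(-4032413, 232)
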